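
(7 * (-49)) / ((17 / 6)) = -2058 / 17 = -121.06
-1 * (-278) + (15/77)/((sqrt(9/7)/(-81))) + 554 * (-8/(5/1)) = -3042/5 - 405 * sqrt(7)/77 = -622.32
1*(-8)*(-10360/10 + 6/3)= 8272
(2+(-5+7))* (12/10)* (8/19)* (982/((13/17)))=3205248/1235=2595.34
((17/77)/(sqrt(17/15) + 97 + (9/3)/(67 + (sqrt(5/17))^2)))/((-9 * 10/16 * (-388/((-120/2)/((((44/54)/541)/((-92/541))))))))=423968238720/60029985432109 - 26477568 * sqrt(255)/5457271402919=0.01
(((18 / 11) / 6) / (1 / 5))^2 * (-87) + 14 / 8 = -77453 / 484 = -160.03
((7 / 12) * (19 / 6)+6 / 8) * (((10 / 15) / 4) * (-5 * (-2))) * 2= 935 / 108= 8.66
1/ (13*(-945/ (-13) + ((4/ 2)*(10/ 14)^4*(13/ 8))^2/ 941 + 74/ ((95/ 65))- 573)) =-1649102033264/ 9640287001226545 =-0.00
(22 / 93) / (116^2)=11 / 625704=0.00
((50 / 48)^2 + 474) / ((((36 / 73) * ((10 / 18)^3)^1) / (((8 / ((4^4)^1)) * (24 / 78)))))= 179787393 / 3328000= 54.02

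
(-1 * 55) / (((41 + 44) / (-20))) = 220 / 17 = 12.94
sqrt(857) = 29.27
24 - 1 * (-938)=962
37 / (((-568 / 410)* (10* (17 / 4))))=-1517 / 2414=-0.63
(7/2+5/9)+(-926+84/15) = -82471/90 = -916.34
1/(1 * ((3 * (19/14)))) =14/57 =0.25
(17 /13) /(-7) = -17 /91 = -0.19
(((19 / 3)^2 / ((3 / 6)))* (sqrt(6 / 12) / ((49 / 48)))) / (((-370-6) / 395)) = -285190* sqrt(2) / 6909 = -58.38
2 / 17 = 0.12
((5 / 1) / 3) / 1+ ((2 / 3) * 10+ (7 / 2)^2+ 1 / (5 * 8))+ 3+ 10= 4033 / 120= 33.61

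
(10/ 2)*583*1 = 2915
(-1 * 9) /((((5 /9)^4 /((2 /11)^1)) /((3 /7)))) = -354294 /48125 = -7.36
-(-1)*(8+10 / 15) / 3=26 / 9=2.89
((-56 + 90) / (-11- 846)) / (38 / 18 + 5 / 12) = -1224 / 77987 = -0.02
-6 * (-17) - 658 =-556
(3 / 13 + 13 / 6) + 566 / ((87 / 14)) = 211447 / 2262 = 93.48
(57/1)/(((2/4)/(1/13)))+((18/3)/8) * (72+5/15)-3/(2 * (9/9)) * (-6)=3745/52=72.02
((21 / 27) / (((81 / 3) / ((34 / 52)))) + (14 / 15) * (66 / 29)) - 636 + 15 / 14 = -2028954251 / 3206385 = -632.79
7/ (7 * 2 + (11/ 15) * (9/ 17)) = 595/ 1223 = 0.49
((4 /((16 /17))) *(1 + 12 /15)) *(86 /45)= 731 /50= 14.62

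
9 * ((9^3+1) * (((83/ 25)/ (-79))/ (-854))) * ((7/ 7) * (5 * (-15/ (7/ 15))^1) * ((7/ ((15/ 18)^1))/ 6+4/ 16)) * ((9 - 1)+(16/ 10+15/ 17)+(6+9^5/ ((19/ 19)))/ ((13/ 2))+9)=-81471516125373/ 104369902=-780603.55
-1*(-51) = 51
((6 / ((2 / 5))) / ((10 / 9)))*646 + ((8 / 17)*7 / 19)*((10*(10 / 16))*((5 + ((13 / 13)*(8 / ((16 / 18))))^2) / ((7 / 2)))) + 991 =3145576 / 323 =9738.63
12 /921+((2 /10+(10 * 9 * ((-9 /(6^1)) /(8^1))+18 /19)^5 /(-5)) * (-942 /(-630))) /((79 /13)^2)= 677485157538596273072123 /81614965464246681600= 8300.99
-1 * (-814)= 814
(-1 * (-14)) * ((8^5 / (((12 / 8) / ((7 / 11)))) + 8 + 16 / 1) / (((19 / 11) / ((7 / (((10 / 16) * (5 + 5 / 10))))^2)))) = 80703279104 / 172425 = 468048.60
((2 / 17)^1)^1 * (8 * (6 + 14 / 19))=2048 / 323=6.34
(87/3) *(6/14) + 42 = 381/7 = 54.43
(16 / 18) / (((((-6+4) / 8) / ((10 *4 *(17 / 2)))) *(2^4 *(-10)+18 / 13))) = 70720 / 9279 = 7.62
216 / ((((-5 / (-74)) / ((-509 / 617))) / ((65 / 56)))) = -13220766 / 4319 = -3061.07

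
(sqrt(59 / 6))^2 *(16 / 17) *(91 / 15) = 42952 / 765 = 56.15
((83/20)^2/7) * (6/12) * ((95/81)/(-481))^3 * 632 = -18664402145/1655954185135068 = -0.00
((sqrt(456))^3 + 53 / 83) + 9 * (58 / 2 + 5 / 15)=21965 / 83 + 912 * sqrt(114)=10002.13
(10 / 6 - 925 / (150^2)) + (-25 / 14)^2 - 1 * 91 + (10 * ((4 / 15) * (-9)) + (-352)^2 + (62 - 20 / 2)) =1365400103 / 11025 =123845.81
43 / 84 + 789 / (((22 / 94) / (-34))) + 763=-105203563 / 924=-113856.67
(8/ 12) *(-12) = -8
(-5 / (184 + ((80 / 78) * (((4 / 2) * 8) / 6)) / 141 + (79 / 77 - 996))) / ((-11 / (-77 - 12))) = 10277631 / 206026105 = 0.05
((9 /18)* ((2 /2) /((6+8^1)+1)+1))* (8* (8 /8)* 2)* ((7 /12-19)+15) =-1312 /45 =-29.16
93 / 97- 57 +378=31230 / 97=321.96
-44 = -44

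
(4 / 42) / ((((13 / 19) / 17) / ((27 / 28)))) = 2907 / 1274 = 2.28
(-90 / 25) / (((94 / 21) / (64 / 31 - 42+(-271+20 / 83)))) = 151089813 / 604655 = 249.88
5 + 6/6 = 6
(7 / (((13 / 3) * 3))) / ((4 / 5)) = 35 / 52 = 0.67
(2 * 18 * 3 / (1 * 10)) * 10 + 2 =110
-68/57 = -1.19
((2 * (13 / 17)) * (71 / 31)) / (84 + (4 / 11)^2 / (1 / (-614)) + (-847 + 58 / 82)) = -352231 / 84816961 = -0.00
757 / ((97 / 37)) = 28009 / 97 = 288.75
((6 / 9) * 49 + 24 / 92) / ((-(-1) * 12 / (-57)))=-10792 / 69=-156.41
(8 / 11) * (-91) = -728 / 11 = -66.18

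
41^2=1681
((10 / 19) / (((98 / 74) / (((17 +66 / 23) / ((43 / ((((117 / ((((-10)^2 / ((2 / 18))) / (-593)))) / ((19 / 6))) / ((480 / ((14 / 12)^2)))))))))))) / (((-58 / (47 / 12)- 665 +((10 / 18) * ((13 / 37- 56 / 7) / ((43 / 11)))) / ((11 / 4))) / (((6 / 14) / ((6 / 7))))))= 226681225459 / 24325658533548800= 0.00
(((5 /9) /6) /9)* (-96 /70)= -8 /567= -0.01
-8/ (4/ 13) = -26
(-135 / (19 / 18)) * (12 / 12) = -2430 / 19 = -127.89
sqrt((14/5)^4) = 196/25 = 7.84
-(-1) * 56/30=28/15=1.87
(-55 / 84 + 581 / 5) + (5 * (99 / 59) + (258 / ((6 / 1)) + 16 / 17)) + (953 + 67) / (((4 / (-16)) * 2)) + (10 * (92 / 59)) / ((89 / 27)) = -70012568317 / 37492140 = -1867.39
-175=-175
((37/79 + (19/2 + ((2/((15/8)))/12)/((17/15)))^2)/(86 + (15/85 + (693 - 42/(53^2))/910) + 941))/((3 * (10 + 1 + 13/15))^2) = 69193086251575/977528546493256152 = 0.00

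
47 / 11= 4.27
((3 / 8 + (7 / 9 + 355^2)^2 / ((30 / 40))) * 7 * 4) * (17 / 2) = 4898924331256543 / 972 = 5040045608288.62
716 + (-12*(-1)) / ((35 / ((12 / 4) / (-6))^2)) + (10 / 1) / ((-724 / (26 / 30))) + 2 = 27293983 / 38010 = 718.07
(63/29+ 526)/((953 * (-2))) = -0.28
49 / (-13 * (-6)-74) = 49 / 4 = 12.25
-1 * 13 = -13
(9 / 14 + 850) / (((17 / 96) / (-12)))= -6859584 / 119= -57643.56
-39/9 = -13/3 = -4.33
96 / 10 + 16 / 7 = 416 / 35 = 11.89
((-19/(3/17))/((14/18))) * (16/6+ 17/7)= -34561/49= -705.33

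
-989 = -989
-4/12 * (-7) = 7/3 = 2.33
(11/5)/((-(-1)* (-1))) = -11/5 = -2.20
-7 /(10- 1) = -7 /9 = -0.78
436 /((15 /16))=6976 /15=465.07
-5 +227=222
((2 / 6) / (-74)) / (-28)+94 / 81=194795 / 167832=1.16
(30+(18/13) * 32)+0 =74.31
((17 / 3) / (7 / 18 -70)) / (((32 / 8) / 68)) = -1734 / 1253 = -1.38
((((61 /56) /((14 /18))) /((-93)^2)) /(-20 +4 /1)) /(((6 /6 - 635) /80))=305 /238835408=0.00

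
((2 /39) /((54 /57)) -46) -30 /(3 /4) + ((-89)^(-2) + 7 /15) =-1188274981 /13901355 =-85.48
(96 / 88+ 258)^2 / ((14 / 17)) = 69041250 / 847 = 81512.69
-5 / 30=-1 / 6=-0.17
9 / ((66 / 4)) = 0.55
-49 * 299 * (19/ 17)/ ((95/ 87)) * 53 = -67555761/ 85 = -794773.66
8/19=0.42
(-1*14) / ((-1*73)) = 14 / 73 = 0.19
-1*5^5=-3125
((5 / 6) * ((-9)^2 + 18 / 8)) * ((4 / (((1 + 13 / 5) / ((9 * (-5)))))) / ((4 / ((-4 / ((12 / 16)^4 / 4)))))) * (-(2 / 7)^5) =-37888000 / 453789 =-83.49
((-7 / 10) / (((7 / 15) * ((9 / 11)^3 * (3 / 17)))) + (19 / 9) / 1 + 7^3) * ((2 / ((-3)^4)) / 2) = 480545 / 118098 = 4.07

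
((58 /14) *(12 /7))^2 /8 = 15138 /2401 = 6.30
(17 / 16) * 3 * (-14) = -44.62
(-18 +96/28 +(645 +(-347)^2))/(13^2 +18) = 847276/1309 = 647.27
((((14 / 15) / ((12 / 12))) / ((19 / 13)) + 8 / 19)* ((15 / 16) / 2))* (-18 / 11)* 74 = -50283 / 836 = -60.15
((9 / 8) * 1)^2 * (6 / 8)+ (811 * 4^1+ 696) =1008883 / 256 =3940.95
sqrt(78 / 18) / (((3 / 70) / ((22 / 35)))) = 44 * sqrt(39) / 9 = 30.53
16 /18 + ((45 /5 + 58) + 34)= 917 /9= 101.89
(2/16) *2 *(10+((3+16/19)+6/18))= 202/57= 3.54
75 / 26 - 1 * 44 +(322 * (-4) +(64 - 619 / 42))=-1279.85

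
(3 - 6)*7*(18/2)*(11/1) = -2079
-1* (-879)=879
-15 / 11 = -1.36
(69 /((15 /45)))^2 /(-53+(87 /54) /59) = -45505638 /56257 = -808.89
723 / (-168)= -4.30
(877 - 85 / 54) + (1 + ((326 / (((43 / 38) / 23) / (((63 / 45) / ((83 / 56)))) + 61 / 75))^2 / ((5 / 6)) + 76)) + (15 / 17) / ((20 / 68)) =4572542068361425633817 / 26703257076523926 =171235.37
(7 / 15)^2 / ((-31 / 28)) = -1372 / 6975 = -0.20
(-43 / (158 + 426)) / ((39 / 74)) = -1591 / 11388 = -0.14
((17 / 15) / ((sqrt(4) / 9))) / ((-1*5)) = -51 / 50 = -1.02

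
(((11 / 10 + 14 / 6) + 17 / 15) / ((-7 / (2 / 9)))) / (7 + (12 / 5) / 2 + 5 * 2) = -137 / 17199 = -0.01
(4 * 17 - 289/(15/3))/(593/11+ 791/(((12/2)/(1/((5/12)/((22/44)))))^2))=935/7842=0.12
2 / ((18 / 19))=19 / 9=2.11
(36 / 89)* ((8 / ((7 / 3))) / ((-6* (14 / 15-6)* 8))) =0.01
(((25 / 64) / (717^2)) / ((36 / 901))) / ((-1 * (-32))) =22525 / 37902753792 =0.00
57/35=1.63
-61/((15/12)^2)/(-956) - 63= -376181/5975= -62.96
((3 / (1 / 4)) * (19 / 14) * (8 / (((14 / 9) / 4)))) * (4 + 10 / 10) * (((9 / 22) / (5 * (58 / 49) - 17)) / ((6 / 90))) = -1846800 / 1991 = -927.57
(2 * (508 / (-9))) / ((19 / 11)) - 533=-102319 / 171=-598.36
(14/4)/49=1/14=0.07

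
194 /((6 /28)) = 2716 /3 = 905.33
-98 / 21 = -4.67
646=646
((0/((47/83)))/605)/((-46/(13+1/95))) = 0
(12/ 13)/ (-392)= -3/ 1274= -0.00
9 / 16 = 0.56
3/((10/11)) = 33/10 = 3.30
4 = 4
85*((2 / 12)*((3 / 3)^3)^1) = 85 / 6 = 14.17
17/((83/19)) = 323/83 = 3.89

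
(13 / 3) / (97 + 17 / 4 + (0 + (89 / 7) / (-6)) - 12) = 28 / 563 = 0.05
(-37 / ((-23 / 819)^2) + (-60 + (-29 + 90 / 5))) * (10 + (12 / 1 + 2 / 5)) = -1052491.57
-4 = -4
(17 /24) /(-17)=-1 /24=-0.04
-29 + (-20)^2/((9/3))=313/3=104.33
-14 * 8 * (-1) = 112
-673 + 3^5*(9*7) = 14636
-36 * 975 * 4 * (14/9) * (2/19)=-436800/19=-22989.47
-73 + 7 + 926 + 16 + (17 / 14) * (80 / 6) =892.19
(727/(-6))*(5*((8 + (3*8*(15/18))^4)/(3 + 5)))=-24234545/2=-12117272.50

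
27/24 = 9/8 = 1.12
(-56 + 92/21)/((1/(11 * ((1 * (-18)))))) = 71544/7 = 10220.57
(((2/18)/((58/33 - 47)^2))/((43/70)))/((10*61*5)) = 0.00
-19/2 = -9.50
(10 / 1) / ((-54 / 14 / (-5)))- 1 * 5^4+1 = -16498 / 27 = -611.04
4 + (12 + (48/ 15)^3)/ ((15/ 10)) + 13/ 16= 207947/ 6000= 34.66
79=79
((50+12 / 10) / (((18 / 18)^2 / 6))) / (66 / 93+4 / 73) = 1737984 / 4325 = 401.85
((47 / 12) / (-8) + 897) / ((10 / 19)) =327047 / 192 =1703.37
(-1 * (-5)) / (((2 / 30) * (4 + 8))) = 25 / 4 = 6.25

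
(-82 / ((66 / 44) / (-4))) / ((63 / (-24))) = -5248 / 63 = -83.30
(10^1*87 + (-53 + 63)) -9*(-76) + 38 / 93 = 1564.41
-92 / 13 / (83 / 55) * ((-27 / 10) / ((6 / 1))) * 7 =15939 / 1079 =14.77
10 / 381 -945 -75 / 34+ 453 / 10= -29207372 / 32385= -901.88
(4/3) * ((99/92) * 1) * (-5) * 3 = -495/23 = -21.52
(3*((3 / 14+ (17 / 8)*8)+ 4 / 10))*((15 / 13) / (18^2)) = 137 / 728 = 0.19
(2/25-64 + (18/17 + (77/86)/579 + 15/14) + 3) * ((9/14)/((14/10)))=-6531537471/241957345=-26.99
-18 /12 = -3 /2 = -1.50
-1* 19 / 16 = -19 / 16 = -1.19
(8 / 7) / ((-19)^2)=8 / 2527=0.00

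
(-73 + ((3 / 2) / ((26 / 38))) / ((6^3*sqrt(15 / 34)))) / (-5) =14.60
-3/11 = -0.27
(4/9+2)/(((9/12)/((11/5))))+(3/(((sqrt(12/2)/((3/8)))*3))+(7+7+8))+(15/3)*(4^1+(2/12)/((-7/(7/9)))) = sqrt(6)/16+4417/90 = 49.23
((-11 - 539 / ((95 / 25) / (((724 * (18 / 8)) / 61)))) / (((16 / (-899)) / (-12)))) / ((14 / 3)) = -4452987033 / 8113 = -548870.58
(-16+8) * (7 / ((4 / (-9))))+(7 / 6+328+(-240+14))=1375 / 6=229.17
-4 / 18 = -2 / 9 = -0.22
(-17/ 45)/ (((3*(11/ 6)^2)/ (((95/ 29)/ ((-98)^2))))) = -323/ 25275327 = -0.00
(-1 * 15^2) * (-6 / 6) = 225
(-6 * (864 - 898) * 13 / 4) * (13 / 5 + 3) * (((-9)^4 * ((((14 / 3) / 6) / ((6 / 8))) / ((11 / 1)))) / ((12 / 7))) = 73680516 / 55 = 1339645.75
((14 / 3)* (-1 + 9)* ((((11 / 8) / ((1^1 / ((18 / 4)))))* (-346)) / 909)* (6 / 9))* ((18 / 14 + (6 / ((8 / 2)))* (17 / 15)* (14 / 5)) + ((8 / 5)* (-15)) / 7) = -3486296 / 22725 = -153.41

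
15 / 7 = 2.14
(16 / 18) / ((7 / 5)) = 40 / 63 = 0.63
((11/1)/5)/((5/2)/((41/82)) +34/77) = 847/2095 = 0.40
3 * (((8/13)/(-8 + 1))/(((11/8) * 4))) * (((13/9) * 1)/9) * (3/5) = -16/3465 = -0.00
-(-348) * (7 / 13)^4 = 835548 / 28561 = 29.25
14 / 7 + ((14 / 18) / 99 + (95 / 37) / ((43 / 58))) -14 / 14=6338128 / 1417581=4.47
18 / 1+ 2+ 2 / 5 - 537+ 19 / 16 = -41233 / 80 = -515.41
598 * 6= 3588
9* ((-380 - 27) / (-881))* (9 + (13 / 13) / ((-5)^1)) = 161172 / 4405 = 36.59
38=38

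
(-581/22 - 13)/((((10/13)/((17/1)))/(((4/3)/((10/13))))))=-830297/550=-1509.63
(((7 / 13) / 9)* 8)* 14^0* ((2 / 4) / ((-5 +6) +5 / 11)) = 77 / 468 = 0.16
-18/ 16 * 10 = -45/ 4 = -11.25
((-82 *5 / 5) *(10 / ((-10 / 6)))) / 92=123 / 23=5.35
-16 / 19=-0.84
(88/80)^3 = 1331/1000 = 1.33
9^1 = 9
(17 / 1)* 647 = 10999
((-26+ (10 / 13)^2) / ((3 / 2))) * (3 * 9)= -77292 / 169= -457.35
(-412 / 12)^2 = 10609 / 9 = 1178.78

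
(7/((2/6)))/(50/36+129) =378/2347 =0.16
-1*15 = -15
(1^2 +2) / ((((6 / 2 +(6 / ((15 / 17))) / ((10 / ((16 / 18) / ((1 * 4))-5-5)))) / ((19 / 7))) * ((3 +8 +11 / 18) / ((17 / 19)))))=-206550 / 1201123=-0.17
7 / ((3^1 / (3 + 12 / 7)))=11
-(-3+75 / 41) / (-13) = -48 / 533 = -0.09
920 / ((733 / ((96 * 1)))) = 88320 / 733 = 120.49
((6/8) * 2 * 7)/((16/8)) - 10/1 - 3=-31/4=-7.75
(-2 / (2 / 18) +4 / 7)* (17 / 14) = -1037 / 49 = -21.16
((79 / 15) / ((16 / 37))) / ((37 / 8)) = 79 / 30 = 2.63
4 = 4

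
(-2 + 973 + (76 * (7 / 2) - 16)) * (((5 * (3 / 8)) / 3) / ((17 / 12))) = 18315 / 34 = 538.68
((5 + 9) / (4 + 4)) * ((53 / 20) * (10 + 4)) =2597 / 40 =64.92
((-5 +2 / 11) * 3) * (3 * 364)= -15784.36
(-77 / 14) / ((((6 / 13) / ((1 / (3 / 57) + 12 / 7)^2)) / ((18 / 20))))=-1803945 / 392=-4601.90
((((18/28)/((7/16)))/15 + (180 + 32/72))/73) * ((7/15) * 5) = 398096/68985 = 5.77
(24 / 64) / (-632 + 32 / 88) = -11 / 18528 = -0.00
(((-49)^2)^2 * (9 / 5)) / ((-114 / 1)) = -17294403 / 190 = -91023.17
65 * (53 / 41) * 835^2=2401940125 / 41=58583905.49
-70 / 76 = -35 / 38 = -0.92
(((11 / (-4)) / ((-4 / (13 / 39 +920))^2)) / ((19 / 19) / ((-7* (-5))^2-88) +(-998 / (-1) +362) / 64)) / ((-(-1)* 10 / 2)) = -31780791449 / 23195760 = -1370.11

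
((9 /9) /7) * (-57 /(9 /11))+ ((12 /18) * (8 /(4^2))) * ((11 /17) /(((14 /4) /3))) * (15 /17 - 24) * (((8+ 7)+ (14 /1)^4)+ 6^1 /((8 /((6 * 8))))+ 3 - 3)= -997817447 /6069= -164412.17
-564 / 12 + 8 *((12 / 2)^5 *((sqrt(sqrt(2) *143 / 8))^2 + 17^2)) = 19550625.23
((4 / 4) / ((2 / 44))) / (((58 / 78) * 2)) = 429 / 29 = 14.79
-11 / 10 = -1.10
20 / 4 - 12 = -7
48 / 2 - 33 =-9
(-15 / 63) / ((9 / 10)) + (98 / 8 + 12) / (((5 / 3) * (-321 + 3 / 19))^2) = -20638501787 / 78038553600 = -0.26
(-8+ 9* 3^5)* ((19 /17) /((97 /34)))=82802 /97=853.63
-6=-6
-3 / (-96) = 1 / 32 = 0.03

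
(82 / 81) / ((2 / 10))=410 / 81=5.06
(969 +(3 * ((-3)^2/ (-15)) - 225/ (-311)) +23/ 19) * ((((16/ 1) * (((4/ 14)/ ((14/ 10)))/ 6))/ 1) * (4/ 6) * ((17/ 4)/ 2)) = 747.18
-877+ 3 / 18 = -876.83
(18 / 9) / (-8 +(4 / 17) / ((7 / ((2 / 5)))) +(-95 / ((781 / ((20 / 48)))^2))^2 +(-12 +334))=9180706025064752640 / 1441432564970623612003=0.01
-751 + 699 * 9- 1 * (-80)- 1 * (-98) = 5718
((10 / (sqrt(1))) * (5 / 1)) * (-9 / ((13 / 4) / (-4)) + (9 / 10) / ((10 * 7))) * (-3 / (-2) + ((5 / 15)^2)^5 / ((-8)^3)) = 831.73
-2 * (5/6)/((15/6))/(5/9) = -6/5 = -1.20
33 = 33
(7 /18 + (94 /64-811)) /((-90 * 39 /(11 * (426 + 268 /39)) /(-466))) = -5041501870339 /9856080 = -511511.87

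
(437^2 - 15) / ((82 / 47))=109449.24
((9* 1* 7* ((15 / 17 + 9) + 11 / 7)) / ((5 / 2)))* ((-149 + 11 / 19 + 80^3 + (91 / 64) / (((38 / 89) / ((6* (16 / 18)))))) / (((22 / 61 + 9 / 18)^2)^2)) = 17619725845383414308 / 65434753125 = 269271679.10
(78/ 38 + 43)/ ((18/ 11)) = 4708/ 171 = 27.53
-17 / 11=-1.55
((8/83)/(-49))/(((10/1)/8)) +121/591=2441623/12017985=0.20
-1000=-1000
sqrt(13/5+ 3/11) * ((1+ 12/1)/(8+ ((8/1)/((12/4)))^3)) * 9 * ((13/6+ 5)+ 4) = 5427 * sqrt(8690)/6160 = 82.13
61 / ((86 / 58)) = 1769 / 43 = 41.14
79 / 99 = 0.80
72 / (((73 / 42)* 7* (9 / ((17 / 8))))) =102 / 73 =1.40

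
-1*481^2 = -231361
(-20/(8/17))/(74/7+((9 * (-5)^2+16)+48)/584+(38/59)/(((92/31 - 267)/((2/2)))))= -83901652100/21841776021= -3.84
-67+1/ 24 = -1607/ 24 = -66.96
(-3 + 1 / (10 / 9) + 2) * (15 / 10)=-3 / 20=-0.15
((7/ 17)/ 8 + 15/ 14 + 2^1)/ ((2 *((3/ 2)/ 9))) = 8919/ 952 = 9.37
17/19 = 0.89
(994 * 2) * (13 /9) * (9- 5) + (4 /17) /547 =961293460 /83691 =11486.22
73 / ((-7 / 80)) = -5840 / 7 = -834.29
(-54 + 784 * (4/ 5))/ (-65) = -2866/ 325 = -8.82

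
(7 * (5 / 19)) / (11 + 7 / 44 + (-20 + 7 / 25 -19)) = -5500 / 82289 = -0.07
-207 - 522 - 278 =-1007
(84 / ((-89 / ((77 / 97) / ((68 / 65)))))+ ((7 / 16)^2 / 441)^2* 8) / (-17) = 69742486199 / 1655520436224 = 0.04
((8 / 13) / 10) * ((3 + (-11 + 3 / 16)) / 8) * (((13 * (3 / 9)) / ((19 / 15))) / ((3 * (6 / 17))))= -2125 / 10944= -0.19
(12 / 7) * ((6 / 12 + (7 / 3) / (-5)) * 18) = 36 / 35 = 1.03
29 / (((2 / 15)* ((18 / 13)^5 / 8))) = 53837485 / 157464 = 341.90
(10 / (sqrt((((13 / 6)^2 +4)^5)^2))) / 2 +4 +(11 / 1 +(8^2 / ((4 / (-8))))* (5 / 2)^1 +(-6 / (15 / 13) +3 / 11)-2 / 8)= -205000160329687927 / 660913112814460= -310.18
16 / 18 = 8 / 9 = 0.89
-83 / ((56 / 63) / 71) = -53037 / 8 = -6629.62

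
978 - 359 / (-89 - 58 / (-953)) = 83236429 / 84759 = 982.04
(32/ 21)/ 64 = 1/ 42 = 0.02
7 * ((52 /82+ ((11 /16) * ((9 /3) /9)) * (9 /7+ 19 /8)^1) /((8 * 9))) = 162343 /1133568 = 0.14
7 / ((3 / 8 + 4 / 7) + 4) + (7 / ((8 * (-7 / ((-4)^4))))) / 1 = -8472 / 277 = -30.58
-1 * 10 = -10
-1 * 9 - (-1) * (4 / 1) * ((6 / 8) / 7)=-60 / 7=-8.57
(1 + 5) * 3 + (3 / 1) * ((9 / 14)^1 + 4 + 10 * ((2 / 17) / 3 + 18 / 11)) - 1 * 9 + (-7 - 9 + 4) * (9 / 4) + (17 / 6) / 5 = 918184 / 19635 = 46.76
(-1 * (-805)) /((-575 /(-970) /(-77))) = -104566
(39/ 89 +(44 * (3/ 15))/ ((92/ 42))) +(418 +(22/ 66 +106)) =16236464/ 30705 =528.79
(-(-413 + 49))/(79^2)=364/6241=0.06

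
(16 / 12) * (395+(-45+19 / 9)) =12676 / 27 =469.48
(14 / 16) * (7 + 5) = 21 / 2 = 10.50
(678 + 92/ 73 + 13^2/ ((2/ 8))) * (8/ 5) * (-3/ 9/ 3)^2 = 263824/ 9855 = 26.77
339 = 339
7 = 7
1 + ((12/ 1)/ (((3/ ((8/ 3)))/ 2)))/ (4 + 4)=11/ 3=3.67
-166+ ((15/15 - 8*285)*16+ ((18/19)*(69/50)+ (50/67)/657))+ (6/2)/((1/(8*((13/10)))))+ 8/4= -765176046571/20909025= -36595.49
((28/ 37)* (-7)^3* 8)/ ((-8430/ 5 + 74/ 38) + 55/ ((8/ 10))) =5839232/ 4542231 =1.29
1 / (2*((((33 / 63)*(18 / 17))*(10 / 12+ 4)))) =119 / 638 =0.19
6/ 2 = 3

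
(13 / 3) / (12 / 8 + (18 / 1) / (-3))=-26 / 27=-0.96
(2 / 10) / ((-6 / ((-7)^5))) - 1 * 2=16747 / 30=558.23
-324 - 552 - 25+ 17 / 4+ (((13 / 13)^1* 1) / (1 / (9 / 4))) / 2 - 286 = -9453 / 8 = -1181.62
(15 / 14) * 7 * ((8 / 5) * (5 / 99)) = 0.61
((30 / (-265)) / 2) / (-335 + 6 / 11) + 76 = 14819045 / 194987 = 76.00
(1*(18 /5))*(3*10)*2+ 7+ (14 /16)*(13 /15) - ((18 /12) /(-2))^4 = 858017 /3840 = 223.44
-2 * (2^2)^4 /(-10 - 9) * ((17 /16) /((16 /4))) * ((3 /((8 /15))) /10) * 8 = 32.21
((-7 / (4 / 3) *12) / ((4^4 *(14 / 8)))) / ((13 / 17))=-153 / 832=-0.18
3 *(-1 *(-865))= 2595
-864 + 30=-834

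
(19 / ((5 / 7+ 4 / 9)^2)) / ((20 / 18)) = 678699 / 53290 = 12.74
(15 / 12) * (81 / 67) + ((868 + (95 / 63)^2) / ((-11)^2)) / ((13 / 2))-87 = -141187396195 / 1673187516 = -84.38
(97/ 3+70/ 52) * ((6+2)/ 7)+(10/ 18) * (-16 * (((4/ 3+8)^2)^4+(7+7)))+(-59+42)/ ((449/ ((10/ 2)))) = -1234929155836395979/ 2412683091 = -511848887.42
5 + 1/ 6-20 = -89/ 6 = -14.83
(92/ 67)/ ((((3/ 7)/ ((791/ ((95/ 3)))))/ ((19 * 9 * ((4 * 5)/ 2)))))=9169272/ 67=136854.81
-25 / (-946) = 25 / 946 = 0.03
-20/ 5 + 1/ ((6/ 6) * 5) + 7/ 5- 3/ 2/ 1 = -39/ 10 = -3.90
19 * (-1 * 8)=-152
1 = 1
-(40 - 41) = 1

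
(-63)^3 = -250047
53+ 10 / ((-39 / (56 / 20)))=2039 / 39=52.28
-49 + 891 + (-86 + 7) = 763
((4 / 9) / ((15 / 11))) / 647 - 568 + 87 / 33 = -565.36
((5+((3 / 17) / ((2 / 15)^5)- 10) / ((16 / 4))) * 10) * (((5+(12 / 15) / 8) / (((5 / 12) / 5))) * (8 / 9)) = 2283565 / 4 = 570891.25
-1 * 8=-8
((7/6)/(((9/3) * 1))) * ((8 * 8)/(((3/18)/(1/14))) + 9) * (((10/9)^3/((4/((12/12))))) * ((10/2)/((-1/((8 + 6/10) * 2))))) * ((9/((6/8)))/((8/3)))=-456875/243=-1880.14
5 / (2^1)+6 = 17 / 2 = 8.50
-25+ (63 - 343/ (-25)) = 1293/ 25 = 51.72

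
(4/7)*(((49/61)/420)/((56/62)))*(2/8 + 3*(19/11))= 7409/1127280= 0.01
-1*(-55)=55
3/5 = 0.60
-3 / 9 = -1 / 3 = -0.33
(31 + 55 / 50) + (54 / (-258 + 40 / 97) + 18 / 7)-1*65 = -26705969 / 874510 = -30.54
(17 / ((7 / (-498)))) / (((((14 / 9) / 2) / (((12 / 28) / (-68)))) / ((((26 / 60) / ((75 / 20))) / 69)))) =3237 / 197225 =0.02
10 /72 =0.14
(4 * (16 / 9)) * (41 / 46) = 1312 / 207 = 6.34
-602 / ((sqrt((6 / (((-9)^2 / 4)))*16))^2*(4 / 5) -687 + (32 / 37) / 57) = 57132810 / 64838359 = 0.88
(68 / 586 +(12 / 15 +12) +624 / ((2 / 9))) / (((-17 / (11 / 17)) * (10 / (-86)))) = 1954739666 / 2116925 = 923.39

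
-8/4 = -2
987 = 987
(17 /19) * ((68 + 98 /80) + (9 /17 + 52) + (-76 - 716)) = -455767 /760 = -599.69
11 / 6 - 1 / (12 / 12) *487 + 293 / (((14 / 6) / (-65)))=-363187 / 42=-8647.31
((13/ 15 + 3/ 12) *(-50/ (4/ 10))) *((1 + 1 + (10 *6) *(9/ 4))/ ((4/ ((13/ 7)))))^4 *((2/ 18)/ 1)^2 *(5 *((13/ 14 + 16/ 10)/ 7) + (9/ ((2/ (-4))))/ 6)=219085604149719775/ 6505519104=33676882.76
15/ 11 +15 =180/ 11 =16.36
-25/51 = -0.49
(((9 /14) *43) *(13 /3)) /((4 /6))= 5031 /28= 179.68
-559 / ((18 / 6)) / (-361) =559 / 1083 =0.52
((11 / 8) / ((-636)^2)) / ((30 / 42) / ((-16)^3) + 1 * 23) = 2464 / 16671580731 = 0.00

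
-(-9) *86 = 774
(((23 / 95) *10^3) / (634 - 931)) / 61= -4600 / 344223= -0.01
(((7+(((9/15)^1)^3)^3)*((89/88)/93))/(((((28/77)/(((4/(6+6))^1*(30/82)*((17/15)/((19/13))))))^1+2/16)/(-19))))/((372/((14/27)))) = -17908400411083/35217731337890625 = -0.00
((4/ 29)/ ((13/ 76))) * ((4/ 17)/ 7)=1216/ 44863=0.03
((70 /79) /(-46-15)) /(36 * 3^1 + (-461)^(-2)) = -14876470 /110606984311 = -0.00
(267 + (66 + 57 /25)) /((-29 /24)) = -201168 /725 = -277.47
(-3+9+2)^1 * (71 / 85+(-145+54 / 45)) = -97216 / 85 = -1143.72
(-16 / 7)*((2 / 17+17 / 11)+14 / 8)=-10212 / 1309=-7.80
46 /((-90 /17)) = -391 /45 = -8.69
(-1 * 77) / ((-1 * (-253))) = -7 / 23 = -0.30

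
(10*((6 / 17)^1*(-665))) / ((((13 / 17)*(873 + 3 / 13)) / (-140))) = 232750 / 473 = 492.07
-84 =-84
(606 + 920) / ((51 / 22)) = 33572 / 51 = 658.27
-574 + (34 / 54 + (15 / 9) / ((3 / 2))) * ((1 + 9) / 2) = -15263 / 27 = -565.30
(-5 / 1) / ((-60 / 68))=5.67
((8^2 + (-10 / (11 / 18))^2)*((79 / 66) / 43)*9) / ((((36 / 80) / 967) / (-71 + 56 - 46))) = -1870699561120 / 171699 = -10895226.89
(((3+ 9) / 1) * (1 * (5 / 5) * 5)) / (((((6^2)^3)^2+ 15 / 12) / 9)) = 0.00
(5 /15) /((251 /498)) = 166 /251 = 0.66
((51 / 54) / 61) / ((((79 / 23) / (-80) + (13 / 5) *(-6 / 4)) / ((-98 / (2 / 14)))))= 2145808 / 796599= 2.69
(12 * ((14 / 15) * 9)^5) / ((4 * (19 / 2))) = 784147392 / 59375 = 13206.69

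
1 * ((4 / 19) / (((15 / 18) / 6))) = 144 / 95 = 1.52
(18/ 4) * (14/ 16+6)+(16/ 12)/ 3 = 4519/ 144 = 31.38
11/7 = 1.57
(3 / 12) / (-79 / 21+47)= 21 / 3632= 0.01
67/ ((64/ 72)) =603/ 8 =75.38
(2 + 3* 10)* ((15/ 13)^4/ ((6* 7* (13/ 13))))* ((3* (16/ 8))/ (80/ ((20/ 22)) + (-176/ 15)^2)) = 45562500/ 1268936669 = 0.04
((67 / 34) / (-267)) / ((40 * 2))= -67 / 726240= -0.00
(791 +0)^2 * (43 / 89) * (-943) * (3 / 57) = -25370738869 / 1691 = -15003393.77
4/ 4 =1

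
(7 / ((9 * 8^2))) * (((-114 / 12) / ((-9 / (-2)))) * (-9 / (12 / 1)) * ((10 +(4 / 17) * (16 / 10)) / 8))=6517 / 261120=0.02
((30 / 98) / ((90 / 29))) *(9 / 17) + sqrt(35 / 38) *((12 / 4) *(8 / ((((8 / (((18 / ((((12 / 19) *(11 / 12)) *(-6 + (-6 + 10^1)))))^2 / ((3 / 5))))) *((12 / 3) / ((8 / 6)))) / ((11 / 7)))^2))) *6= 96113.18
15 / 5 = 3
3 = 3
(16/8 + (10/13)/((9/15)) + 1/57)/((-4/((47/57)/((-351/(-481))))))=-1417285/1520532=-0.93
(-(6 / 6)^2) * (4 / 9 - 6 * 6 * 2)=644 / 9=71.56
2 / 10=1 / 5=0.20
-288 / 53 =-5.43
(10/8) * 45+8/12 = 683/12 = 56.92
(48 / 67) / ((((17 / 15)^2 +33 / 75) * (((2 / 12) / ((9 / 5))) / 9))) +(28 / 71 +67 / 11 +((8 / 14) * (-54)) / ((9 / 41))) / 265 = 375447176749 / 9415458745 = 39.88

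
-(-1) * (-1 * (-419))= 419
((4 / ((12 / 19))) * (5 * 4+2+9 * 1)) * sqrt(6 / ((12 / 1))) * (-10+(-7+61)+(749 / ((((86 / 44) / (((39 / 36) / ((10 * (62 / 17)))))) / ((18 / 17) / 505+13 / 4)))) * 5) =281291910581 * sqrt(2) / 12507840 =31804.60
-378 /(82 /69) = -13041 /41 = -318.07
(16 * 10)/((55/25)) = 800/11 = 72.73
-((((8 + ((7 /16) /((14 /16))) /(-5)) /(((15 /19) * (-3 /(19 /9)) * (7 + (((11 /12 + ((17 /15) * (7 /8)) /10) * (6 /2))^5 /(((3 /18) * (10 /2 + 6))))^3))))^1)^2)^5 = -120648596077059480808878551261356853322636579372569982409232813508432203356990834046252839223861358894024722744515225530383633084476982620720141927119748606197760000000000000000000000000000000000000000000000000000000000000000000000000000000000000000000000000000000000000000000000000000000000000000000000000000000000000000000000000000000000000000000000000000000000000000000000000000000000000000000000000000000000000000000000000000000000000000 /19909208174467407163783614070385532959456065558517788227553593630322381395762557580378369387818480551868527081666357205735744395251896251639420509197242550583120521743527228850940062167587026306137729065499853792549775306578015988628769519031093585786240008813664498452762991908159872114992510784319114131736917009168222799513978929802025636115882365577384171181052221808748623315146956958980633373602562660661785457319127949397869797127893524124933483648489645304469511590050820755706134186748849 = -0.00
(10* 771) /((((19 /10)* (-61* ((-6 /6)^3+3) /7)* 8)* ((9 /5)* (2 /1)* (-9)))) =224875 /250344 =0.90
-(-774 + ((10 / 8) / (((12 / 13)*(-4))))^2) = 28528511 / 36864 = 773.89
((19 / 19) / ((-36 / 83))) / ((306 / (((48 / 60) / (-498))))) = 1 / 82620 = 0.00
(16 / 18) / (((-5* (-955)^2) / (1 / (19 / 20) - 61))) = 9112 / 779781375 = 0.00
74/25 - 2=24/25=0.96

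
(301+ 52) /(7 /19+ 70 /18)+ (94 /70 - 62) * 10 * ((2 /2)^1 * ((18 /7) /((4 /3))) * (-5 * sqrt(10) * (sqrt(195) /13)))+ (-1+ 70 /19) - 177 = -1264239 /13832+ 1433025 * sqrt(78) /637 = 19776.94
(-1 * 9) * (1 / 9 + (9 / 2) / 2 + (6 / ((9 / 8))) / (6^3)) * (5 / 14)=-3865 / 504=-7.67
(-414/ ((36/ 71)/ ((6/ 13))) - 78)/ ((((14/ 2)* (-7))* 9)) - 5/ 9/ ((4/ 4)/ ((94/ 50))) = -374/ 28665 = -0.01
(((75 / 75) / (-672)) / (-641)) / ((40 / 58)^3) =24389 / 3446016000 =0.00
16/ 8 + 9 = 11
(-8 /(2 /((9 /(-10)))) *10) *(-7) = -252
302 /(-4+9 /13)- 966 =-45464 /43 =-1057.30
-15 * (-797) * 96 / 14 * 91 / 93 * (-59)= -146711760 / 31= -4732637.42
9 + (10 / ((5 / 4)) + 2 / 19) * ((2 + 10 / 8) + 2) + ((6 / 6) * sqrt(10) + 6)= sqrt(10) + 2187 / 38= 60.71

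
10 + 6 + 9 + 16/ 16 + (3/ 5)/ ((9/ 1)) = 391/ 15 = 26.07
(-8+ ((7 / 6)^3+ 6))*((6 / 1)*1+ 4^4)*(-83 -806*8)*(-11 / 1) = -279198073 / 36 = -7755502.03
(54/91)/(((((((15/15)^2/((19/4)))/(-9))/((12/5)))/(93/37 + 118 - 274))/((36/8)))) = 707938461/16835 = 42051.59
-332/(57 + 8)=-332/65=-5.11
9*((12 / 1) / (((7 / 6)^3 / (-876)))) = -20435328 / 343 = -59578.22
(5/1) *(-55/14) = -275/14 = -19.64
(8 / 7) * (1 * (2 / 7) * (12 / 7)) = 0.56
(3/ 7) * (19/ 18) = 19/ 42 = 0.45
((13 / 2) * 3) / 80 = 39 / 160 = 0.24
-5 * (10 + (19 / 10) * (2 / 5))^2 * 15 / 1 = -217083 / 25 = -8683.32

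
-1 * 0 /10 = 0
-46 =-46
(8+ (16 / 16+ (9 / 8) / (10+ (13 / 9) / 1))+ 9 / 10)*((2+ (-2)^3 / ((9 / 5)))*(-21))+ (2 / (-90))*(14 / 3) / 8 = 7136507 / 13905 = 513.23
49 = 49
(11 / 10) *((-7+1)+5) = -11 / 10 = -1.10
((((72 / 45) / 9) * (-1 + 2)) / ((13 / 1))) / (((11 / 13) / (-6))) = -0.10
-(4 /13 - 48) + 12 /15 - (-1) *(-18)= 1982 /65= 30.49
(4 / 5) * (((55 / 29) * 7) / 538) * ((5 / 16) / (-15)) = -77 / 187224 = -0.00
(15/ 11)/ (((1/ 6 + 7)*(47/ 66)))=540/ 2021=0.27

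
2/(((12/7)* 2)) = 7/12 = 0.58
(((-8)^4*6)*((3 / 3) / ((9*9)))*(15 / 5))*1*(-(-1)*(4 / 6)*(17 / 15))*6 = 557056 / 135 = 4126.34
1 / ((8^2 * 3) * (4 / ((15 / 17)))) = 5 / 4352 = 0.00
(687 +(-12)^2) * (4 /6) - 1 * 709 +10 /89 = -13785 /89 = -154.89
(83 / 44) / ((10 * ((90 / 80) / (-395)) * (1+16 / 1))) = -6557 / 1683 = -3.90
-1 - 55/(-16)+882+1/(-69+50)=268853/304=884.38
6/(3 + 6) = 2/3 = 0.67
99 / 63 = 1.57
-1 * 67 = -67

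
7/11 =0.64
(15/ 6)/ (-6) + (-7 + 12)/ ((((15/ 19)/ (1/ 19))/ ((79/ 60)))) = 1/ 45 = 0.02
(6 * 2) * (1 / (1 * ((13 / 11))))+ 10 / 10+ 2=171 / 13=13.15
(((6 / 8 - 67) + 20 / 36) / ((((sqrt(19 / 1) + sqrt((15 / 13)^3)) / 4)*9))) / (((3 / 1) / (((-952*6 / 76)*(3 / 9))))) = 190250060 / (4617*(15*sqrt(195) + 169*sqrt(19))) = 43.55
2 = 2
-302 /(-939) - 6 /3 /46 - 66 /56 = -544505 /604716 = -0.90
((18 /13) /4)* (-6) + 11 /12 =-181 /156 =-1.16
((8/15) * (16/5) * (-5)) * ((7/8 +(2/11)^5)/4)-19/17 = -2.98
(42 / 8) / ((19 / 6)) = 63 / 38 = 1.66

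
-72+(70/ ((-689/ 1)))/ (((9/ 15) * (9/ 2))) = -1340116/ 18603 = -72.04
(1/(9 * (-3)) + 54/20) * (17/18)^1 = 12223/4860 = 2.52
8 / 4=2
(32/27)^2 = 1024/729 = 1.40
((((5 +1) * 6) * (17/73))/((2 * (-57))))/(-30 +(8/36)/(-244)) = 111996/45689167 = 0.00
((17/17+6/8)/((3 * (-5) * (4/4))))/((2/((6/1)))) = -7/20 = -0.35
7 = 7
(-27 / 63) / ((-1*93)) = 1 / 217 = 0.00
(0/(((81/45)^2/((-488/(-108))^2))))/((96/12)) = 0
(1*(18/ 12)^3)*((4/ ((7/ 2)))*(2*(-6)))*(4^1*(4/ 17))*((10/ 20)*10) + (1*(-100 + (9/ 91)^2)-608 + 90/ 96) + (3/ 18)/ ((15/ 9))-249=-13219161269/ 11262160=-1173.77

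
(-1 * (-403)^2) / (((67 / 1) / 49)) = -7958041 / 67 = -118776.73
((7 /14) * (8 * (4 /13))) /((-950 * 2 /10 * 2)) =-4 /1235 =-0.00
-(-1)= 1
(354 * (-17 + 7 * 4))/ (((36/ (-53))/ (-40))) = 687940/ 3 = 229313.33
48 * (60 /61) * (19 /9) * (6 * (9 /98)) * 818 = 134282880 /2989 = 44925.69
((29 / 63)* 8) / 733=232 / 46179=0.01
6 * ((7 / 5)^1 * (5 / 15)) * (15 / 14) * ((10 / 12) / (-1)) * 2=-5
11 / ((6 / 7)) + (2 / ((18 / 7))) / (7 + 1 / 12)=6601 / 510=12.94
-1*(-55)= 55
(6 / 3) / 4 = 1 / 2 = 0.50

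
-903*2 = -1806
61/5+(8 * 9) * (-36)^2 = 466621/5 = 93324.20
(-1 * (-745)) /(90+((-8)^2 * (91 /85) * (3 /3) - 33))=63325 /10669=5.94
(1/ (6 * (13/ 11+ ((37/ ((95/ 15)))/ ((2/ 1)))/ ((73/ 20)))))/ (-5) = -15257/ 907230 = -0.02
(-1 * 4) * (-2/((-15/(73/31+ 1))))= -832/465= -1.79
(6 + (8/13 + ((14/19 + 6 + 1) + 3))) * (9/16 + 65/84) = 962207/41496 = 23.19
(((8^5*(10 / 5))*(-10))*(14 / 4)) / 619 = -2293760 / 619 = -3705.59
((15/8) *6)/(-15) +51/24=11/8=1.38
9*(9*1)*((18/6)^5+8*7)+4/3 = 72661/3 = 24220.33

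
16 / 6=8 / 3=2.67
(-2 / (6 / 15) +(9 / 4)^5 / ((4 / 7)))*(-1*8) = -392863 / 512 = -767.31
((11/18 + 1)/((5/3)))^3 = 24389/27000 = 0.90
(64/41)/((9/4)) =256/369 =0.69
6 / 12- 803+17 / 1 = -1571 / 2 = -785.50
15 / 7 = 2.14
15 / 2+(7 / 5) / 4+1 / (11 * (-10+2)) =3449 / 440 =7.84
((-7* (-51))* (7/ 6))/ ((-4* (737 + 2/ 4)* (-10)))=833/ 59000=0.01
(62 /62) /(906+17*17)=1 /1195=0.00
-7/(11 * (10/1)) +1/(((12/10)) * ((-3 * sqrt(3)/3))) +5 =4.46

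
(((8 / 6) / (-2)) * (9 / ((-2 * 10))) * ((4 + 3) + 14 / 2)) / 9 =7 / 15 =0.47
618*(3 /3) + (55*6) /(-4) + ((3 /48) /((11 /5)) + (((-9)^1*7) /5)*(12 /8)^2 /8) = 936293 /1760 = 531.98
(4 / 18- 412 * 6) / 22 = -11123 / 99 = -112.35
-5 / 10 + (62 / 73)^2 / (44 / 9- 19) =-745975 / 1353566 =-0.55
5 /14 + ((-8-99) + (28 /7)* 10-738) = -11265 /14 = -804.64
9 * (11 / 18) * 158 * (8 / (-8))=-869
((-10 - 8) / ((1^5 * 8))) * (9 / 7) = -81 / 28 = -2.89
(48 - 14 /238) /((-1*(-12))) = 815 /204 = 4.00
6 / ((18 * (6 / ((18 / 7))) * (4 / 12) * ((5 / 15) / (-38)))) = -342 / 7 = -48.86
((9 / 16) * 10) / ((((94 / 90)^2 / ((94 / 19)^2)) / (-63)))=-5740875 / 722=-7951.35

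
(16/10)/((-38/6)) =-24/95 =-0.25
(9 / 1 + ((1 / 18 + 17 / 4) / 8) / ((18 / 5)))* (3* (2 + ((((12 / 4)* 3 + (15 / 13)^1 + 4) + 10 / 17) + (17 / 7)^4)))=1414.37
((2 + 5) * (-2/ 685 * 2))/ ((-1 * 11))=28/ 7535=0.00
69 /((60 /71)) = 1633 /20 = 81.65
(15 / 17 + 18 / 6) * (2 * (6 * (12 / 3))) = 3168 / 17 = 186.35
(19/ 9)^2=4.46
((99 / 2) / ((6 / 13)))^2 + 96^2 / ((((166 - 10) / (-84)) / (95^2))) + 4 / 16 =-9313140215 / 208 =-44774712.57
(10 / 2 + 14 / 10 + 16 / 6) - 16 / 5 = 88 / 15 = 5.87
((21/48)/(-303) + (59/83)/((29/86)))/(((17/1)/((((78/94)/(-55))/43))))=-319564739/7350135935120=-0.00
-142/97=-1.46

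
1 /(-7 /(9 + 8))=-17 /7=-2.43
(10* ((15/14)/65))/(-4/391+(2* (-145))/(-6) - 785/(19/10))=-334305/739927643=-0.00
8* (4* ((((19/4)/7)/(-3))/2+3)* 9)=5820/7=831.43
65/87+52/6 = 273/29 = 9.41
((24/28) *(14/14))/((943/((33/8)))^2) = 3267/199191776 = 0.00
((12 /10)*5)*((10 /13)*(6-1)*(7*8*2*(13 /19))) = 33600 /19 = 1768.42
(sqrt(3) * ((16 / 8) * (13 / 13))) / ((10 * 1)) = sqrt(3) / 5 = 0.35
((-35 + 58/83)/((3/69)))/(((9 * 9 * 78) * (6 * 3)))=-1679/242028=-0.01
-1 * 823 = -823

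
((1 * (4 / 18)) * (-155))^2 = 1186.42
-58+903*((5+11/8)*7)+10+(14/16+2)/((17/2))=5473825/136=40248.71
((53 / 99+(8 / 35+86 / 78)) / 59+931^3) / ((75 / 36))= 8578426551450724 / 22147125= 387338155.70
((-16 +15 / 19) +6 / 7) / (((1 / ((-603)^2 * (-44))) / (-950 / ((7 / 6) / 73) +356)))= -12632292100482912 / 931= -13568519979036.43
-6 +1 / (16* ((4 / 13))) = -5.80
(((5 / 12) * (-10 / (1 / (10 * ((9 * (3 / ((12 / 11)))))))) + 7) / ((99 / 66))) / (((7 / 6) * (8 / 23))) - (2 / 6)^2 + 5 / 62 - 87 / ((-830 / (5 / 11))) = -1682.68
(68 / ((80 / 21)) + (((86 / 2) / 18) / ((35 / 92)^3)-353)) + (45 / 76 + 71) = -1614213602 / 7331625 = -220.17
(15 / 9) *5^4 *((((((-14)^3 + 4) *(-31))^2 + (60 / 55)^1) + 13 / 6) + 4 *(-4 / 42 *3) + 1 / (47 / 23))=489569516959203125 / 65142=7515420419379.25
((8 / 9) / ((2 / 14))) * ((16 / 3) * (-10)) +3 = -8879 / 27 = -328.85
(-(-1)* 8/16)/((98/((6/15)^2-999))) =-24971/4900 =-5.10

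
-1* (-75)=75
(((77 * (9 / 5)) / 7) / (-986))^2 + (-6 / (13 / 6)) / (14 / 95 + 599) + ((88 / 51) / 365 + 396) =519891906097883611 / 1312856662341900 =396.00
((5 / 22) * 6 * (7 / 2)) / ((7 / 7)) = 105 / 22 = 4.77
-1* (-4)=4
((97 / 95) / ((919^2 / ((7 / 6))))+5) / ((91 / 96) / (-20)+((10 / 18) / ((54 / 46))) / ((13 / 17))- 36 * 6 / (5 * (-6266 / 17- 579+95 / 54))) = 140844420231085441728 / 17384284304591563837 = 8.10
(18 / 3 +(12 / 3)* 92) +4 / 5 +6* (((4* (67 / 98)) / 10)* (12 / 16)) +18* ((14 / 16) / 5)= 371597 / 980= 379.18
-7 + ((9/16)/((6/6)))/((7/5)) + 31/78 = -6.20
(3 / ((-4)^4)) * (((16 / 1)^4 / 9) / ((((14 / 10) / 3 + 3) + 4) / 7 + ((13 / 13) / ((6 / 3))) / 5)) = 512 / 7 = 73.14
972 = 972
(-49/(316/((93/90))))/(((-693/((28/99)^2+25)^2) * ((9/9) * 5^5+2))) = 13111587992377/281911109996336040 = 0.00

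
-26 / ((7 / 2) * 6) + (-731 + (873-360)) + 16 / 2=-4436 / 21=-211.24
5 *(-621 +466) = -775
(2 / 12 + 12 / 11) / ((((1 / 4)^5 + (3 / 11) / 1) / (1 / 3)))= 42496 / 27747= 1.53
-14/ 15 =-0.93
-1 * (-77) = 77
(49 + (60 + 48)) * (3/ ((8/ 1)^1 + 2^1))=471/ 10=47.10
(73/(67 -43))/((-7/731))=-53363/168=-317.64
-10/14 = -5/7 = -0.71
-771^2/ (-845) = 594441/ 845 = 703.48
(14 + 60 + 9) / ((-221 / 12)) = -4.51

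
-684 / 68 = -171 / 17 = -10.06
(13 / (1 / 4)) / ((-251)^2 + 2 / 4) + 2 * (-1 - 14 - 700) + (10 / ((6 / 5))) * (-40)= -222185186 / 126003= -1763.33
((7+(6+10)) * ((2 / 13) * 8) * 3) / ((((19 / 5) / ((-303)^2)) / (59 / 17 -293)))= -2494399116960 / 4199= -594045991.18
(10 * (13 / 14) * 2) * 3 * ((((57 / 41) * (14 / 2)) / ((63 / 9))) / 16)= 11115 / 2296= 4.84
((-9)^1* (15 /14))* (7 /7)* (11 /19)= -5.58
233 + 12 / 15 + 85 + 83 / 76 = 121559 / 380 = 319.89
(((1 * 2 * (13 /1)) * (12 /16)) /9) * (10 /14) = 65 /42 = 1.55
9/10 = 0.90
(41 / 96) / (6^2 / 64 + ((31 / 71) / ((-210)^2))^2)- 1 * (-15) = 173812977439455 / 11029260613172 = 15.76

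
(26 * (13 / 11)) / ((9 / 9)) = 338 / 11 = 30.73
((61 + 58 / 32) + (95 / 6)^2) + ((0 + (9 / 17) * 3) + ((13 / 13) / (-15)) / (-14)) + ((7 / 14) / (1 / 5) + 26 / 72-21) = 25443623 / 85680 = 296.96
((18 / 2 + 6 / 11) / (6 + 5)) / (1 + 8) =35 / 363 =0.10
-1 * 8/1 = -8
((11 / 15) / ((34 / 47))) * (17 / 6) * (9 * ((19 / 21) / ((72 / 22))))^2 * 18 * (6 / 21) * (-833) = -383912309 / 5040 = -76173.08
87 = 87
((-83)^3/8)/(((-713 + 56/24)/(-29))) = -49745469/17056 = -2916.60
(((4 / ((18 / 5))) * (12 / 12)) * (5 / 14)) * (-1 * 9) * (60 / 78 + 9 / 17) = -1025 / 221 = -4.64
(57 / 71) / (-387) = -19 / 9159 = -0.00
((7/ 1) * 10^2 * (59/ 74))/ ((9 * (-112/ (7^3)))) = -189.91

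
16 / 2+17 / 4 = 49 / 4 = 12.25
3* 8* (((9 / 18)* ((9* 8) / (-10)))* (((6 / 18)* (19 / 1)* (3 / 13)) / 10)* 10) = -8208 / 65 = -126.28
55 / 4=13.75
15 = 15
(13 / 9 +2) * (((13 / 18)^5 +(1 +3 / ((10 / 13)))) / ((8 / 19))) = 28360868909 / 680244480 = 41.69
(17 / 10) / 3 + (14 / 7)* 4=8.57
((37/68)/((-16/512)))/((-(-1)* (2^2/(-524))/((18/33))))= 232656/187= 1244.15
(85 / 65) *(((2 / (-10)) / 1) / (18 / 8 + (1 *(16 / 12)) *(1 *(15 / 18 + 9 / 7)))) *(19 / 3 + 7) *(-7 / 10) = 39984 / 83135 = 0.48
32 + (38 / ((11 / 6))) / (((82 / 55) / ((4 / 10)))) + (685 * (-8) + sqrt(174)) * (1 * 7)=-1571220 / 41 + 7 * sqrt(174)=-38230.10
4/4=1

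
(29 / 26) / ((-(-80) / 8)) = 0.11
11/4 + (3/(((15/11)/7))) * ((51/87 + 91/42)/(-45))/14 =2.68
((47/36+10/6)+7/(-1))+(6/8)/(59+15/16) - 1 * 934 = -32384039/34524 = -938.02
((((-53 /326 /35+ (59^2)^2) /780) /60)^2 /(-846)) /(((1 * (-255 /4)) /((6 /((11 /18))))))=1737779607201785395259 /142393377581910000000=12.20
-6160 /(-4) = 1540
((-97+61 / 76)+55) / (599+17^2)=-3131 / 67488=-0.05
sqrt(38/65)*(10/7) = 2*sqrt(2470)/91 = 1.09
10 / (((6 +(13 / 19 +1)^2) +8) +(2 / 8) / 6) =86640 / 146233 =0.59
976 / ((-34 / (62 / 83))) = -30256 / 1411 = -21.44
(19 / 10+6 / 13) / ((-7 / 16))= -2456 / 455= -5.40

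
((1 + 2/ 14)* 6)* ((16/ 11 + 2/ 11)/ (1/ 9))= 7776/ 77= 100.99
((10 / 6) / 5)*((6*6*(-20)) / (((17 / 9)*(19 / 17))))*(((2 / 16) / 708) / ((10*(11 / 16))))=-36 / 12331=-0.00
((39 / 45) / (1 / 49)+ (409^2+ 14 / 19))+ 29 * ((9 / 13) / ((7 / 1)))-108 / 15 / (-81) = 2603777945 / 15561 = 167327.16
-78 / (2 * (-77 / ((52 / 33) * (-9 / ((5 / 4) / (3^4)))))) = -1971216 / 4235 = -465.46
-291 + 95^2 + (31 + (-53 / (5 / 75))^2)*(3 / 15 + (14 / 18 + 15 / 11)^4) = 13426162.51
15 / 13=1.15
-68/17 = -4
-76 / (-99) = 76 / 99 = 0.77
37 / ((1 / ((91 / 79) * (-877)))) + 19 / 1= -2951358 / 79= -37358.96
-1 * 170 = -170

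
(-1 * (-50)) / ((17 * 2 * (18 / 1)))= 25 / 306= 0.08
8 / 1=8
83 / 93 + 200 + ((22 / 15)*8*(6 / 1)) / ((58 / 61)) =3707483 / 13485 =274.93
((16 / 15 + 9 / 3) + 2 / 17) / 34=1067 / 8670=0.12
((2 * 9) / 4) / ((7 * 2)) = 9 / 28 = 0.32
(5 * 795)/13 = 3975/13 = 305.77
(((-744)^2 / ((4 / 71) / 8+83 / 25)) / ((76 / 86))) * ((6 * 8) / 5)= 4361149440 / 2413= 1807355.76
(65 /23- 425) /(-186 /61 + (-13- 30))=592310 /64607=9.17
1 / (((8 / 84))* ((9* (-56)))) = -1 / 48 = -0.02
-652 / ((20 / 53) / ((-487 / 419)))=4207193 / 2095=2008.21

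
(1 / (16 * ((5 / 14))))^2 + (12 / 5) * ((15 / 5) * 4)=46129 / 1600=28.83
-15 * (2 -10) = 120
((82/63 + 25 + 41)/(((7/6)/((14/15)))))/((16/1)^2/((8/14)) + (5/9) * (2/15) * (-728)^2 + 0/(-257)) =159/117257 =0.00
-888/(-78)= 148/13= 11.38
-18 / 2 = -9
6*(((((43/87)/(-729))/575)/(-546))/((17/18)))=86/6268482675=0.00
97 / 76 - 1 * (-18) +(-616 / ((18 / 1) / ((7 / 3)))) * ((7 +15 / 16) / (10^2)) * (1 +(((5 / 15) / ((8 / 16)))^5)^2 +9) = -44.22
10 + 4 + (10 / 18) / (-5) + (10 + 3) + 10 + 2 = 350 / 9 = 38.89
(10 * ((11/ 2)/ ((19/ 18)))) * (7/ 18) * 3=1155/ 19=60.79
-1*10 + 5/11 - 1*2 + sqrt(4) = -9.55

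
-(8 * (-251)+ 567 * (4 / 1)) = -260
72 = 72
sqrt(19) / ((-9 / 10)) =-10 * sqrt(19) / 9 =-4.84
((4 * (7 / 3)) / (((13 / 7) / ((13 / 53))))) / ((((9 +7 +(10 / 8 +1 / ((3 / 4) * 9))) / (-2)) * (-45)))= 1568 / 497935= 0.00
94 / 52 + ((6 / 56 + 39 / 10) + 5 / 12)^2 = 12255883 / 573300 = 21.38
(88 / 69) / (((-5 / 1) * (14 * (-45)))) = 0.00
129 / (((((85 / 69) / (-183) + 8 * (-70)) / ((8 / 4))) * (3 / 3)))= -0.46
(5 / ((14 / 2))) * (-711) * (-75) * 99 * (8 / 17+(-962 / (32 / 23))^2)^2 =114268469452574131401955875 / 132579328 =861887529348271635.54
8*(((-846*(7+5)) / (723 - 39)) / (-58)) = 1128 / 551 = 2.05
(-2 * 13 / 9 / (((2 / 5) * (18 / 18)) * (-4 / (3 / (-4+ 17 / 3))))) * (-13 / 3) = -169 / 12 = -14.08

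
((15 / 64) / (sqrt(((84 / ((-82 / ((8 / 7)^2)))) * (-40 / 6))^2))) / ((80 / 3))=2583 / 2621440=0.00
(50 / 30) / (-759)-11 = -25052 / 2277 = -11.00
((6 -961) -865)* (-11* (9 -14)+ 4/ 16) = -100555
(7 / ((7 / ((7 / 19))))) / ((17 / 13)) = 91 / 323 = 0.28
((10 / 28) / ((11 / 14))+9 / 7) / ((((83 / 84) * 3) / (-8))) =-4.70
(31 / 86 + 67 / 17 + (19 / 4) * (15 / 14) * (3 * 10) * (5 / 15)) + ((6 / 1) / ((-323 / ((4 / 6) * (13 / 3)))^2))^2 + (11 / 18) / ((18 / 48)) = 542871308268556705 / 9553535122169556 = 56.82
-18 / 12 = -1.50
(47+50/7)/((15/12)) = 1516/35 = 43.31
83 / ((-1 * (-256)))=83 / 256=0.32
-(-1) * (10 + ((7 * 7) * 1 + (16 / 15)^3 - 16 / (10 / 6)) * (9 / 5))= 155821 / 1875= 83.10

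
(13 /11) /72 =13 /792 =0.02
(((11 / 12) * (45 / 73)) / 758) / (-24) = -55 / 1770688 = -0.00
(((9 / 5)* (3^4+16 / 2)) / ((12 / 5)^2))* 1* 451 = 200695 / 16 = 12543.44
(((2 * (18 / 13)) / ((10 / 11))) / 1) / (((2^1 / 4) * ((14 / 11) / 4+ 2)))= 2904 / 1105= 2.63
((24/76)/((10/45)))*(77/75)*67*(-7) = -325017/475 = -684.25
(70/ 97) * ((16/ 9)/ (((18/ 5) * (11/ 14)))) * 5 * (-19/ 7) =-532000/ 86427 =-6.16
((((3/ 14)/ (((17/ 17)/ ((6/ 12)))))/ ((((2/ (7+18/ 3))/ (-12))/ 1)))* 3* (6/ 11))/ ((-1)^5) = 1053/ 77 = 13.68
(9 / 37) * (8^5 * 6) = 1769472 / 37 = 47823.57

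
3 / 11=0.27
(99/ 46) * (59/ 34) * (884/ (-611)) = -5841/ 1081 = -5.40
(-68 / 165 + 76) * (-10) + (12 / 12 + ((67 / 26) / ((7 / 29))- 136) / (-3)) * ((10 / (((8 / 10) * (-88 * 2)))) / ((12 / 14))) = -41701441 / 54912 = -759.42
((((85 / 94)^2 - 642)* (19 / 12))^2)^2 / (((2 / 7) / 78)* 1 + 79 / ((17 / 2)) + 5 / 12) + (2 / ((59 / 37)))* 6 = 12254785628688213458538068656332209881 / 112074867918363688100610048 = 109344635923.32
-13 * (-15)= 195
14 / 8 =1.75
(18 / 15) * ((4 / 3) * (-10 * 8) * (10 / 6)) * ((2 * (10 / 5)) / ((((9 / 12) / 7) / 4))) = -286720 / 9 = -31857.78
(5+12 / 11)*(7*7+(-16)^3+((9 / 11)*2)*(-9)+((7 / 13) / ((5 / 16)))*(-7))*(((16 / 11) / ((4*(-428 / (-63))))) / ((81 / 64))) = -87429374144 / 83313945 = -1049.40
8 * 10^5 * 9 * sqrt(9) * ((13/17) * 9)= 2527200000/17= 148658823.53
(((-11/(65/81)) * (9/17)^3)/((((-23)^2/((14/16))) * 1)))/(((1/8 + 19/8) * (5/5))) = -4546773/3378670100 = -0.00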